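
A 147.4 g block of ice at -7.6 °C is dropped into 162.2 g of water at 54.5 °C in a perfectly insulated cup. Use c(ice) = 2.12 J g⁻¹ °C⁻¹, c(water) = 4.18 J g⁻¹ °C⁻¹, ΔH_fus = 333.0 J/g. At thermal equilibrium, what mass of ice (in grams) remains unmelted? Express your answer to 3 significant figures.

Heat to warm all ice to 0 °C: 147.4×2.12×7.6 = 2374.9 J
Heat released by water cooling to 0 °C: 162.2×4.18×54.5 = 36951 J
36951 J < 2374.9 + 147.4×333.0 = 51459.1 J, so not all ice melts; final T = 0 °C.
Heat left for melting: 36951 − 2374.9 = 34576.1 J
Mass melted = 34576.1 / 333.0 = 103.8 g
Ice remaining = 147.4 − 103.8 = 43.6 g

m_ice remaining = 43.6 g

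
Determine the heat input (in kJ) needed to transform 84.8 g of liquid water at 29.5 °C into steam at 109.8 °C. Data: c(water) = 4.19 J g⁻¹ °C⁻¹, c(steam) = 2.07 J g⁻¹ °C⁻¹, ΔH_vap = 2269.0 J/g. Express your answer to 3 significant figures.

q1 (heat water 29.5→100.0 °C): 84.8 × 4.19 × 70.5 = 25049 J
q2 (vaporize at 100 °C): 84.8 × 2269.0 = 192411 J
q3 (heat steam 100.0→109.8 °C): 84.8 × 2.07 × 9.8 = 1720 J
Total: 25049 + 192411 + 1720 = 219180 J = 219 kJ

q = 219 kJ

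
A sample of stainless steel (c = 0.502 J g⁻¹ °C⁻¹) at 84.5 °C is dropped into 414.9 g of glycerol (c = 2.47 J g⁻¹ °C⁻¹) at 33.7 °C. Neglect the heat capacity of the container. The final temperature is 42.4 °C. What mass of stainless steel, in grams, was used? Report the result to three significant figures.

m = 422 g

q_gained = (414.9 × 2.47) × (42.4 − 33.7) = 8916 J
q_lost = m × 0.502 × (84.5 − 42.4) = 21.1342 m
m = 8916 / 21.1342 = 422 g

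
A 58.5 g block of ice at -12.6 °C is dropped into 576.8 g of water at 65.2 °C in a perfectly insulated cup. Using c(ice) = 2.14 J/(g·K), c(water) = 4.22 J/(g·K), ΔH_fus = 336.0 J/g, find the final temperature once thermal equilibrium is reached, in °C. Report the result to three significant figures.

T_f = 51.3 °C

Heat to bring ice to 0 °C and melt it: q₁ = 58.5×2.14×12.6 + 58.5×336.0 = 21233 J
Heat the water can supply cooling to 0 °C: 576.8×4.22×65.2 = 158703 J > q₁, so all ice melts.
Energy balance: 576.8×4.22×(65.2 − T) = 21233 + 58.5×4.22×(T − 0)
2434.096(65.2 − T) = 21233 + 246.87 T
158703 − 21233 = 2680.966 T
T = 137470 / 2680.966 = 51.28 °C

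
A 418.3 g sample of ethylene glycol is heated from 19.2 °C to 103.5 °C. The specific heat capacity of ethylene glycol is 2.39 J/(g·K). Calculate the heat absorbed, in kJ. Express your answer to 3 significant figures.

q = 84.3 kJ

q = m c ΔT = 418.3 × 2.39 × (103.5 − 19.2)
q = 418.3 × 2.39 × 84.3 = 84280 J = 84.3 kJ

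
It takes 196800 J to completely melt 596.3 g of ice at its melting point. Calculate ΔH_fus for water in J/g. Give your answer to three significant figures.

ΔH_fus = q / m = 196800 / 596.3 = 330 J/g

ΔH_fus = 330 J/g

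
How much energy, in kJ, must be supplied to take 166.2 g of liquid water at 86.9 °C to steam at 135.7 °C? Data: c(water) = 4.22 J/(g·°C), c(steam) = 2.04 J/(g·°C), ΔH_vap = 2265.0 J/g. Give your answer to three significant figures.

q = 398 kJ

q1 (heat water 86.9→100.0 °C): 166.2 × 4.22 × 13.1 = 9188 J
q2 (vaporize at 100 °C): 166.2 × 2265.0 = 376443 J
q3 (heat steam 100.0→135.7 °C): 166.2 × 2.04 × 35.7 = 12104 J
Total: 9188 + 376443 + 12104 = 397735 J = 398 kJ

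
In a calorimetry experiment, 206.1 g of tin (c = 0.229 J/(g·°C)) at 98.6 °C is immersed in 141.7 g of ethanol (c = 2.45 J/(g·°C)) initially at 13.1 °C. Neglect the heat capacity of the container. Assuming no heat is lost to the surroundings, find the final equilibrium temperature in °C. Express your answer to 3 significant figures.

T_f = 23.3 °C

Heat lost by tin = heat gained by ethanol.
(206.1)(0.229)(98.6 − T) = (141.7)(2.45)(T − 13.1)
47.1969 (98.6 − T) = 347.165 (T − 13.1)
4653.6 − 47.1969 T = 347.165 T − 4547.9
9201.5 = 394.3619 T
T = 23.33 °C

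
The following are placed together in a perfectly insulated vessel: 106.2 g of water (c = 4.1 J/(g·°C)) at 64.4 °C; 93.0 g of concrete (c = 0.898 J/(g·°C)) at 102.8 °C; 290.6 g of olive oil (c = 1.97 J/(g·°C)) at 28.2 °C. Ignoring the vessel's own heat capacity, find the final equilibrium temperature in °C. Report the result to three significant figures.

Σ mᵢcᵢ(T − Tᵢ) = 0  ⇒  T = Σ mᵢcᵢTᵢ / Σ mᵢcᵢ
Σ mᵢcᵢ = 106.2×4.1 + 93.0×0.898 + 290.6×1.97 = 1091.416
Σ mᵢcᵢTᵢ = 435.42×64.4 + 83.514×102.8 + 572.482×28.2 = 52770
T = 52770 / 1091.416 = 48.35 °C

T_f = 48.4 °C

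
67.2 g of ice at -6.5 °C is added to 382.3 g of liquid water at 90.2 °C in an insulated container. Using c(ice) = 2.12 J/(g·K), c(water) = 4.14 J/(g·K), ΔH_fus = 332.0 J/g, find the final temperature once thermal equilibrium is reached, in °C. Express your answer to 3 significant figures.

T_f = 64.2 °C

Heat to bring ice to 0 °C and melt it: q₁ = 67.2×2.12×6.5 + 67.2×332.0 = 23236 J
Heat the water can supply cooling to 0 °C: 382.3×4.14×90.2 = 142762 J > q₁, so all ice melts.
Energy balance: 382.3×4.14×(90.2 − T) = 23236 + 67.2×4.14×(T − 0)
1582.722(90.2 − T) = 23236 + 278.208 T
142762 − 23236 = 1860.930 T
T = 119526 / 1860.930 = 64.23 °C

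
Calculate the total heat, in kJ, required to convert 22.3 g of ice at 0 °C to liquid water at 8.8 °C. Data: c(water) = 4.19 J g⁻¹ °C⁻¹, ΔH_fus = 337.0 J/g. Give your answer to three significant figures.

q1 (melt at 0 °C): 22.3 × 337.0 = 7515 J
q2 (heat water 0.0→8.8 °C): 22.3 × 4.19 × 8.8 = 822 J
Total: 7515 + 822 = 8337 J = 8.34 kJ

q = 8.34 kJ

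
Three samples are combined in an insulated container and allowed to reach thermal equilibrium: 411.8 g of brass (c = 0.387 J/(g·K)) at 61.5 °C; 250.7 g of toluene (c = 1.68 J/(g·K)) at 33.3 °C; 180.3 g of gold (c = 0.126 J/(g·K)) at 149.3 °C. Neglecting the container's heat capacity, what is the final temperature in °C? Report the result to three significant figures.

Σ mᵢcᵢ(T − Tᵢ) = 0  ⇒  T = Σ mᵢcᵢTᵢ / Σ mᵢcᵢ
Σ mᵢcᵢ = 411.8×0.387 + 250.7×1.68 + 180.3×0.126 = 603.2604
Σ mᵢcᵢTᵢ = 159.3666×61.5 + 421.176×33.3 + 22.7178×149.3 = 27218
T = 27218 / 603.2604 = 45.12 °C

T_f = 45.1 °C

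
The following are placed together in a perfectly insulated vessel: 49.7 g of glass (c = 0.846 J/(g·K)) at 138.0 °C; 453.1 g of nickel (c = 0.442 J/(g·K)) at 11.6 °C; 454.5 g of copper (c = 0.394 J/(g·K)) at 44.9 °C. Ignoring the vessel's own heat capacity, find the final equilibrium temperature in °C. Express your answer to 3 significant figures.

T_f = 38.4 °C

Σ mᵢcᵢ(T − Tᵢ) = 0  ⇒  T = Σ mᵢcᵢTᵢ / Σ mᵢcᵢ
Σ mᵢcᵢ = 49.7×0.846 + 453.1×0.442 + 454.5×0.394 = 421.3894
Σ mᵢcᵢTᵢ = 42.0462×138.0 + 200.2702×11.6 + 179.073×44.9 = 16166
T = 16166 / 421.3894 = 38.36 °C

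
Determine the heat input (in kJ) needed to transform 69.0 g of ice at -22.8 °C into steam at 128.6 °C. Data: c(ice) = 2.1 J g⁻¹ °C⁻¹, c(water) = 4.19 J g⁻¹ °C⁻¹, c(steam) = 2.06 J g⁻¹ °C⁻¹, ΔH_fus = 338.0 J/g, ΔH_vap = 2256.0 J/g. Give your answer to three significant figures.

q1 (heat ice -22.8→0.0 °C): 69.0 × 2.1 × 22.8 = 3304 J
q2 (melt at 0 °C): 69.0 × 338.0 = 23322 J
q3 (heat water 0.0→100.0 °C): 69.0 × 4.19 × 100.0 = 28911 J
q4 (vaporize at 100 °C): 69.0 × 2256.0 = 155664 J
q5 (heat steam 100.0→128.6 °C): 69.0 × 2.06 × 28.6 = 4065 J
Total: 3304 + 23322 + 28911 + 155664 + 4065 = 215266 J = 215 kJ

q = 215 kJ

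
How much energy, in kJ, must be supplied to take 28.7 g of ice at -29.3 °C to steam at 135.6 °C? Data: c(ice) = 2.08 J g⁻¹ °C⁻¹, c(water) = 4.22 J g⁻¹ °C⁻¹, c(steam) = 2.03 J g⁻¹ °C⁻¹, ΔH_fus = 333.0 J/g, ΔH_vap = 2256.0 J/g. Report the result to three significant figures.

q1 (heat ice -29.3→0.0 °C): 28.7 × 2.08 × 29.3 = 1749 J
q2 (melt at 0 °C): 28.7 × 333.0 = 9557 J
q3 (heat water 0.0→100.0 °C): 28.7 × 4.22 × 100.0 = 12111 J
q4 (vaporize at 100 °C): 28.7 × 2256.0 = 64747 J
q5 (heat steam 100.0→135.6 °C): 28.7 × 2.03 × 35.6 = 2074 J
Total: 1749 + 9557 + 12111 + 64747 + 2074 = 90238 J = 90.2 kJ

q = 90.2 kJ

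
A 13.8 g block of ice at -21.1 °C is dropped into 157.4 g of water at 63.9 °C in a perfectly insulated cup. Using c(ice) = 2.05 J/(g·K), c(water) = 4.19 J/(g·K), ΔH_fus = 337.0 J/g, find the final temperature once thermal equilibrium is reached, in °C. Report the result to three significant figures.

Heat to bring ice to 0 °C and melt it: q₁ = 13.8×2.05×21.1 + 13.8×337.0 = 5247.5 J
Heat the water can supply cooling to 0 °C: 157.4×4.19×63.9 = 42142.4 J > q₁, so all ice melts.
Energy balance: 157.4×4.19×(63.9 − T) = 5247.5 + 13.8×4.19×(T − 0)
659.506(63.9 − T) = 5247.5 + 57.822 T
42142.4 − 5247.5 = 717.328 T
T = 36894.9 / 717.328 = 51.43 °C

T_f = 51.4 °C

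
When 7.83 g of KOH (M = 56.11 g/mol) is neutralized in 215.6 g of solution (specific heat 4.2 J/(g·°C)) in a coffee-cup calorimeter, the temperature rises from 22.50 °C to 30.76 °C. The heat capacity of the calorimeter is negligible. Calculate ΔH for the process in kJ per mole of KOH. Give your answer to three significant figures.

ΔH = -53.6 kJ/mol

|ΔT| = |30.76 − 22.50| = 8.26 °C
|q_surr| = (215.6 × 4.2) × 8.26 = 905.52 × 8.26 = 7480 J
n(KOH) = 7.83 / 56.11 = 0.1395 mol
Temperature rose, so q_rxn = −|q_surr| = -7.480 kJ
ΔH = q_rxn / n = -53.62 kJ/mol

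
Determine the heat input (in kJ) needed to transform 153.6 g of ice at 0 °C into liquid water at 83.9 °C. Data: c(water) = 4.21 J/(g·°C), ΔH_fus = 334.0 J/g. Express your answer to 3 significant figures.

q = 106 kJ

q1 (melt at 0 °C): 153.6 × 334.0 = 51302 J
q2 (heat water 0.0→83.9 °C): 153.6 × 4.21 × 83.9 = 54254 J
Total: 51302 + 54254 = 105556 J = 106 kJ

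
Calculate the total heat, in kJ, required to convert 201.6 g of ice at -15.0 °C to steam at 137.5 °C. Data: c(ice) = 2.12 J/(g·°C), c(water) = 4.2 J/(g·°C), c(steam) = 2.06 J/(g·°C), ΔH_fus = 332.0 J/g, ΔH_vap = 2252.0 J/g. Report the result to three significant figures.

q = 628 kJ

q1 (heat ice -15.0→0.0 °C): 201.6 × 2.12 × 15.0 = 6411 J
q2 (melt at 0 °C): 201.6 × 332.0 = 66931 J
q3 (heat water 0.0→100.0 °C): 201.6 × 4.2 × 100.0 = 84672 J
q4 (vaporize at 100 °C): 201.6 × 2252.0 = 454003 J
q5 (heat steam 100.0→137.5 °C): 201.6 × 2.06 × 37.5 = 15574 J
Total: 6411 + 66931 + 84672 + 454003 + 15574 = 627591 J = 628 kJ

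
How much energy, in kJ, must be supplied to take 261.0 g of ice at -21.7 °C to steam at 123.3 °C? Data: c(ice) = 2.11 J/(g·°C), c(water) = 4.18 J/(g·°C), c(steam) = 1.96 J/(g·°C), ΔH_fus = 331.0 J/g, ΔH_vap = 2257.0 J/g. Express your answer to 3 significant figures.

q = 808 kJ

q1 (heat ice -21.7→0.0 °C): 261.0 × 2.11 × 21.7 = 11950 J
q2 (melt at 0 °C): 261.0 × 331.0 = 86391 J
q3 (heat water 0.0→100.0 °C): 261.0 × 4.18 × 100.0 = 109098 J
q4 (vaporize at 100 °C): 261.0 × 2257.0 = 589077 J
q5 (heat steam 100.0→123.3 °C): 261.0 × 1.96 × 23.3 = 11919 J
Total: 11950 + 86391 + 109098 + 589077 + 11919 = 808435 J = 808 kJ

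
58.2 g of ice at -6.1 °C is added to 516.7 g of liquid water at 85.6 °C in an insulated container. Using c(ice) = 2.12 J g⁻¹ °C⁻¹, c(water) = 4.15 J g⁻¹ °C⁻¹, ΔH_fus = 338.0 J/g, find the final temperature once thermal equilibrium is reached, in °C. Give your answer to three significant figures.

T_f = 68.4 °C

Heat to bring ice to 0 °C and melt it: q₁ = 58.2×2.12×6.1 + 58.2×338.0 = 20424 J
Heat the water can supply cooling to 0 °C: 516.7×4.15×85.6 = 183553 J > q₁, so all ice melts.
Energy balance: 516.7×4.15×(85.6 − T) = 20424 + 58.2×4.15×(T − 0)
2144.305(85.6 − T) = 20424 + 241.53 T
183553 − 20424 = 2385.835 T
T = 163129 / 2385.835 = 68.37 °C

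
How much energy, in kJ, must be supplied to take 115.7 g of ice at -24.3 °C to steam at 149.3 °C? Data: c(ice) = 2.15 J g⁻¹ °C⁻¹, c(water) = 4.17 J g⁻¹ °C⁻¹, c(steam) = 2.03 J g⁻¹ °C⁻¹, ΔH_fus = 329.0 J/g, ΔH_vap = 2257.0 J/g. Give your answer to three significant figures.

q1 (heat ice -24.3→0.0 °C): 115.7 × 2.15 × 24.3 = 6045 J
q2 (melt at 0 °C): 115.7 × 329.0 = 38065 J
q3 (heat water 0.0→100.0 °C): 115.7 × 4.17 × 100.0 = 48247 J
q4 (vaporize at 100 °C): 115.7 × 2257.0 = 261135 J
q5 (heat steam 100.0→149.3 °C): 115.7 × 2.03 × 49.3 = 11579 J
Total: 6045 + 38065 + 48247 + 261135 + 11579 = 365071 J = 365 kJ

q = 365 kJ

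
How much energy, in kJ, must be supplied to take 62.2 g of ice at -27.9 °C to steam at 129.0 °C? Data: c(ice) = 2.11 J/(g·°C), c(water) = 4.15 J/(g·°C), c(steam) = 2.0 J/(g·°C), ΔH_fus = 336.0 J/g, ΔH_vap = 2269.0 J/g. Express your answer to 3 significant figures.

q = 195 kJ

q1 (heat ice -27.9→0.0 °C): 62.2 × 2.11 × 27.9 = 3662 J
q2 (melt at 0 °C): 62.2 × 336.0 = 20899 J
q3 (heat water 0.0→100.0 °C): 62.2 × 4.15 × 100.0 = 25813 J
q4 (vaporize at 100 °C): 62.2 × 2269.0 = 141132 J
q5 (heat steam 100.0→129.0 °C): 62.2 × 2.0 × 29.0 = 3608 J
Total: 3662 + 20899 + 25813 + 141132 + 3608 = 195114 J = 195 kJ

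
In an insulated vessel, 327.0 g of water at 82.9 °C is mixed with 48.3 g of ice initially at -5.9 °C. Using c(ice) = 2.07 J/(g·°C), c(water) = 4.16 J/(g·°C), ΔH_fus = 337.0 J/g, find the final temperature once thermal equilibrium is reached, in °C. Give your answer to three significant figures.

Heat to bring ice to 0 °C and melt it: q₁ = 48.3×2.07×5.9 + 48.3×337.0 = 16867 J
Heat the water can supply cooling to 0 °C: 327.0×4.16×82.9 = 112771 J > q₁, so all ice melts.
Energy balance: 327.0×4.16×(82.9 − T) = 16867 + 48.3×4.16×(T − 0)
1360.32(82.9 − T) = 16867 + 200.928 T
112771 − 16867 = 1561.248 T
T = 95904 / 1561.248 = 61.43 °C

T_f = 61.4 °C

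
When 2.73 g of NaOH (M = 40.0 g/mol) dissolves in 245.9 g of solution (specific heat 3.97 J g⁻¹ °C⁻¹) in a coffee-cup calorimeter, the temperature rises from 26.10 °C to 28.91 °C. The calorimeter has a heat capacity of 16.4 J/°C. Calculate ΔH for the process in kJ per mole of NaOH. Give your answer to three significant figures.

|ΔT| = |28.91 − 26.10| = 2.81 °C
|q_surr| = (245.9 × 3.97 + 16.4) × 2.81 = 992.623 × 2.81 = 2789 J
n(NaOH) = 2.73 / 40.0 = 0.06825 mol
Temperature rose, so q_rxn = −|q_surr| = -2.789 kJ
ΔH = q_rxn / n = -40.86 kJ/mol

ΔH = -40.9 kJ/mol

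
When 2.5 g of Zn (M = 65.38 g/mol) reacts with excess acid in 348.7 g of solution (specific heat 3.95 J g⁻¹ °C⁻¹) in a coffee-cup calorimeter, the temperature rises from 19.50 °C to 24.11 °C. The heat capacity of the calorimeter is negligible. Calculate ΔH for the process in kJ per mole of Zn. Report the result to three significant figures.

|ΔT| = |24.11 − 19.50| = 4.61 °C
|q_surr| = (348.7 × 3.95) × 4.61 = 1377.365 × 4.61 = 6350 J
n(Zn) = 2.5 / 65.38 = 0.03824 mol
Temperature rose, so q_rxn = −|q_surr| = -6.350 kJ
ΔH = q_rxn / n = -166.1 kJ/mol

ΔH = -166 kJ/mol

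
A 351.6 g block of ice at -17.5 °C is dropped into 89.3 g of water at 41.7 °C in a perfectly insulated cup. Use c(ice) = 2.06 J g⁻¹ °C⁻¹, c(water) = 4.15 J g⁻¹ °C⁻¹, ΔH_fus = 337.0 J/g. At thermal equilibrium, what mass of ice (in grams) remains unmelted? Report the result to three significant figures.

Heat to warm all ice to 0 °C: 351.6×2.06×17.5 = 12675 J
Heat released by water cooling to 0 °C: 89.3×4.15×41.7 = 15454 J
15454 J < 12675 + 351.6×337.0 = 131164.2 J, so not all ice melts; final T = 0 °C.
Heat left for melting: 15454 − 12675 = 2779 J
Mass melted = 2779 / 337.0 = 8.246 g
Ice remaining = 351.6 − 8.246 = 343.354 g

m_ice remaining = 343 g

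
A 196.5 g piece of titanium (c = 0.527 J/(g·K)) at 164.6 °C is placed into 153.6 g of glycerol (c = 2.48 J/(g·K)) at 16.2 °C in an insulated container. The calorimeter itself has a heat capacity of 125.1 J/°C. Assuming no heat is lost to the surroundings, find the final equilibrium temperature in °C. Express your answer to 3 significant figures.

Heat lost by titanium = heat gained by glycerol + calorimeter.
(196.5)(0.527)(164.6 − T) = [(153.6)(2.48) + 125.1](T − 16.2)
103.5555 (164.6 − T) = 506.028 (T − 16.2)
17045 − 103.5555 T = 506.028 T − 8197.7
25242.7 = 609.5835 T
T = 41.41 °C

T_f = 41.4 °C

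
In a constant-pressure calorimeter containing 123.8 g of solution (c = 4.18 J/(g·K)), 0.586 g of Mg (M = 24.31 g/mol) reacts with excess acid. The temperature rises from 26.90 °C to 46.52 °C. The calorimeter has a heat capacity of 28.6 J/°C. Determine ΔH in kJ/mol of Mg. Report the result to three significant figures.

ΔH = -444 kJ/mol

|ΔT| = |46.52 − 26.90| = 19.62 °C
|q_surr| = (123.8 × 4.18 + 28.6) × 19.62 = 546.084 × 19.62 = 10710 J
n(Mg) = 0.586 / 24.31 = 0.02411 mol
Temperature rose, so q_rxn = −|q_surr| = -10.71 kJ
ΔH = q_rxn / n = -444.2 kJ/mol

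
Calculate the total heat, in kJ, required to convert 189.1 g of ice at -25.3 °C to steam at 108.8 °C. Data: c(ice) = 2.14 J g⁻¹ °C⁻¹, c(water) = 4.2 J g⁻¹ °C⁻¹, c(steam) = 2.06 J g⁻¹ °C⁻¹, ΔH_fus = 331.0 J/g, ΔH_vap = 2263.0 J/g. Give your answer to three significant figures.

q = 584 kJ

q1 (heat ice -25.3→0.0 °C): 189.1 × 2.14 × 25.3 = 10238 J
q2 (melt at 0 °C): 189.1 × 331.0 = 62592 J
q3 (heat water 0.0→100.0 °C): 189.1 × 4.2 × 100.0 = 79422 J
q4 (vaporize at 100 °C): 189.1 × 2263.0 = 427933 J
q5 (heat steam 100.0→108.8 °C): 189.1 × 2.06 × 8.8 = 3428 J
Total: 10238 + 62592 + 79422 + 427933 + 3428 = 583613 J = 584 kJ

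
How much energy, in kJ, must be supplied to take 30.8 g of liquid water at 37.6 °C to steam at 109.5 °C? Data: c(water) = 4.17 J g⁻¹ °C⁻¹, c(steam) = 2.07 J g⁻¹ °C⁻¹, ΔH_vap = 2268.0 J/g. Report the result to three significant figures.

q = 78.5 kJ

q1 (heat water 37.6→100.0 °C): 30.8 × 4.17 × 62.4 = 8014 J
q2 (vaporize at 100 °C): 30.8 × 2268.0 = 69854 J
q3 (heat steam 100.0→109.5 °C): 30.8 × 2.07 × 9.5 = 606 J
Total: 8014 + 69854 + 606 = 78474 J = 78.5 kJ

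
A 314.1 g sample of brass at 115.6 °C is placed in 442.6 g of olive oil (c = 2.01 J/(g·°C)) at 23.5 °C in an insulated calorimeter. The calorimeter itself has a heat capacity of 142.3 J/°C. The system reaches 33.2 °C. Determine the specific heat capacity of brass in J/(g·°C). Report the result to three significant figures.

c = 0.387 J/(g·°C)

q_gained = (442.6 × 2.01 + 142.3) × (33.2 − 23.5) = 10010 J
q_lost = 314.1 × c × (115.6 − 33.2) = 25881.84 c
Set equal: c = 10010 / 25881.84 = 0.387 J/(g·°C)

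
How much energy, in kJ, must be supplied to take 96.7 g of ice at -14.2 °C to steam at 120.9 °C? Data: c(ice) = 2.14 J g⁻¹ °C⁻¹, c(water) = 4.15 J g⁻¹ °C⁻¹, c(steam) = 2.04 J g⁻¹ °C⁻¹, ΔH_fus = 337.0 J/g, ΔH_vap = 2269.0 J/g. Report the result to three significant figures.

q = 299 kJ

q1 (heat ice -14.2→0.0 °C): 96.7 × 2.14 × 14.2 = 2939 J
q2 (melt at 0 °C): 96.7 × 337.0 = 32588 J
q3 (heat water 0.0→100.0 °C): 96.7 × 4.15 × 100.0 = 40131 J
q4 (vaporize at 100 °C): 96.7 × 2269.0 = 219412 J
q5 (heat steam 100.0→120.9 °C): 96.7 × 2.04 × 20.9 = 4123 J
Total: 2939 + 32588 + 40131 + 219412 + 4123 = 299193 J = 299 kJ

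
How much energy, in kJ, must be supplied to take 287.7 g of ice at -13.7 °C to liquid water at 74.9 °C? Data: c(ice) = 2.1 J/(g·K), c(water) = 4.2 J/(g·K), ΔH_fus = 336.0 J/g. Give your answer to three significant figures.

q1 (heat ice -13.7→0.0 °C): 287.7 × 2.1 × 13.7 = 8277 J
q2 (melt at 0 °C): 287.7 × 336.0 = 96667 J
q3 (heat water 0.0→74.9 °C): 287.7 × 4.2 × 74.9 = 90505 J
Total: 8277 + 96667 + 90505 = 195449 J = 195 kJ

q = 195 kJ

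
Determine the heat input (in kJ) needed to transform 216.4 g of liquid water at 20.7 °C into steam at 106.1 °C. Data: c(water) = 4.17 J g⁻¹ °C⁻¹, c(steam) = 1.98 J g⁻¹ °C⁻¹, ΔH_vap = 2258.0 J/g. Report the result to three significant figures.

q1 (heat water 20.7→100.0 °C): 216.4 × 4.17 × 79.3 = 71559 J
q2 (vaporize at 100 °C): 216.4 × 2258.0 = 488631 J
q3 (heat steam 100.0→106.1 °C): 216.4 × 1.98 × 6.1 = 2614 J
Total: 71559 + 488631 + 2614 = 562804 J = 563 kJ

q = 563 kJ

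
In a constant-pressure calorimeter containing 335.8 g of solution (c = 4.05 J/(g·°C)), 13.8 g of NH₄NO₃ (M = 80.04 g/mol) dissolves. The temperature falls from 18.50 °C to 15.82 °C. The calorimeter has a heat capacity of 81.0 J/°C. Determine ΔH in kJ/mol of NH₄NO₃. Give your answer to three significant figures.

ΔH = 22.4 kJ/mol

|ΔT| = |15.82 − 18.50| = 2.68 °C
|q_surr| = (335.8 × 4.05 + 81.0) × 2.68 = 1440.99 × 2.68 = 3862 J
n(NH₄NO₃) = 13.8 / 80.04 = 0.1724 mol
Temperature fell, so q_rxn = +|q_surr| = 3.862 kJ
ΔH = q_rxn / n = 22.40 kJ/mol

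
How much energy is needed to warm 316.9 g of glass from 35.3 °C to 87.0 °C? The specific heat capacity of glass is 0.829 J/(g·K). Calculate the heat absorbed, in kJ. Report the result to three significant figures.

q = 13.6 kJ

q = m c ΔT = 316.9 × 0.829 × (87.0 − 35.3)
q = 316.9 × 0.829 × 51.7 = 13580 J = 13.6 kJ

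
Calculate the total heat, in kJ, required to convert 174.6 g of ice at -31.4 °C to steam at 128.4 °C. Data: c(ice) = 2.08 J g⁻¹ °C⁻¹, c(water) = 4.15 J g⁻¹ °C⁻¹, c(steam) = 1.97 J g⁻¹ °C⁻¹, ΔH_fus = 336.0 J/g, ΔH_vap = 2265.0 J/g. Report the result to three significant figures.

q = 548 kJ

q1 (heat ice -31.4→0.0 °C): 174.6 × 2.08 × 31.4 = 11403 J
q2 (melt at 0 °C): 174.6 × 336.0 = 58666 J
q3 (heat water 0.0→100.0 °C): 174.6 × 4.15 × 100.0 = 72459 J
q4 (vaporize at 100 °C): 174.6 × 2265.0 = 395469 J
q5 (heat steam 100.0→128.4 °C): 174.6 × 1.97 × 28.4 = 9769 J
Total: 11403 + 58666 + 72459 + 395469 + 9769 = 547766 J = 548 kJ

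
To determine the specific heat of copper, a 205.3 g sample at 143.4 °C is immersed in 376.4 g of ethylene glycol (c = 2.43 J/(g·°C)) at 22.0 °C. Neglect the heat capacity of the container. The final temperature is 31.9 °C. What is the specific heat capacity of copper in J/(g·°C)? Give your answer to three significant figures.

q_gained = (376.4 × 2.43) × (31.9 − 22.0) = 9055 J
q_lost = 205.3 × c × (143.4 − 31.9) = 22890.95 c
Set equal: c = 9055 / 22890.95 = 0.396 J/(g·°C)

c = 0.396 J/(g·°C)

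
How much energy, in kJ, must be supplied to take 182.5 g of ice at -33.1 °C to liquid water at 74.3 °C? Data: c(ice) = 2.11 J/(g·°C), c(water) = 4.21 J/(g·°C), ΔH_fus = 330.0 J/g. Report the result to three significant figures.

q = 130 kJ

q1 (heat ice -33.1→0.0 °C): 182.5 × 2.11 × 33.1 = 12746 J
q2 (melt at 0 °C): 182.5 × 330.0 = 60225 J
q3 (heat water 0.0→74.3 °C): 182.5 × 4.21 × 74.3 = 57087 J
Total: 12746 + 60225 + 57087 = 130058 J = 130 kJ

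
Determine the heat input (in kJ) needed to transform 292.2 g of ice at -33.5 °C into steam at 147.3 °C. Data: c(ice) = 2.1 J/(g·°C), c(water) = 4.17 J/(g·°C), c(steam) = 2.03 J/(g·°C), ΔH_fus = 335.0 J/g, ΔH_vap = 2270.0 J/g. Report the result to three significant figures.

q1 (heat ice -33.5→0.0 °C): 292.2 × 2.1 × 33.5 = 20556 J
q2 (melt at 0 °C): 292.2 × 335.0 = 97887 J
q3 (heat water 0.0→100.0 °C): 292.2 × 4.17 × 100.0 = 121847 J
q4 (vaporize at 100 °C): 292.2 × 2270.0 = 663294 J
q5 (heat steam 100.0→147.3 °C): 292.2 × 2.03 × 47.3 = 28057 J
Total: 20556 + 97887 + 121847 + 663294 + 28057 = 931641 J = 932 kJ

q = 932 kJ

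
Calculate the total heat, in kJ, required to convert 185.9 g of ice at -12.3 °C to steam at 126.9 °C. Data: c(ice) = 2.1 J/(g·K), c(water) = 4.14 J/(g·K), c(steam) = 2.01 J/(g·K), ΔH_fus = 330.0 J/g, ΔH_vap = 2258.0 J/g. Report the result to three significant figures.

q = 573 kJ

q1 (heat ice -12.3→0.0 °C): 185.9 × 2.1 × 12.3 = 4802 J
q2 (melt at 0 °C): 185.9 × 330.0 = 61347 J
q3 (heat water 0.0→100.0 °C): 185.9 × 4.14 × 100.0 = 76963 J
q4 (vaporize at 100 °C): 185.9 × 2258.0 = 419762 J
q5 (heat steam 100.0→126.9 °C): 185.9 × 2.01 × 26.9 = 10051 J
Total: 4802 + 61347 + 76963 + 419762 + 10051 = 572925 J = 573 kJ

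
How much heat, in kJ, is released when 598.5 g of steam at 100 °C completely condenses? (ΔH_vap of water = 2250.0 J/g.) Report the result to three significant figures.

q = m × ΔH_vap = 598.5 × 2250.0 = 1347000 J = 1350 kJ

q = 1350 kJ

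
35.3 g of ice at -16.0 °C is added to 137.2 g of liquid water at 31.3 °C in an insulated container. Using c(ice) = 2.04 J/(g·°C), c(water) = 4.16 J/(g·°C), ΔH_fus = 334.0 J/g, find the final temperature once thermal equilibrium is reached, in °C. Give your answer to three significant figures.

T_f = 6.86 °C

Heat to bring ice to 0 °C and melt it: q₁ = 35.3×2.04×16.0 + 35.3×334.0 = 12942 J
Heat the water can supply cooling to 0 °C: 137.2×4.16×31.3 = 17864.5 J > q₁, so all ice melts.
Energy balance: 137.2×4.16×(31.3 − T) = 12942 + 35.3×4.16×(T − 0)
570.752(31.3 − T) = 12942 + 146.848 T
17864.5 − 12942 = 717.600 T
T = 4922.5 / 717.600 = 6.860 °C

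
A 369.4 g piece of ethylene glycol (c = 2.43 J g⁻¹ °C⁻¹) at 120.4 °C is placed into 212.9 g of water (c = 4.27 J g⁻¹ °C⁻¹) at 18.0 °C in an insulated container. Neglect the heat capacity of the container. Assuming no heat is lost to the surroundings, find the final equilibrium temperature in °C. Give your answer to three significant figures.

T_f = 68.9 °C

Heat lost by ethylene glycol = heat gained by water.
(369.4)(2.43)(120.4 − T) = (212.9)(4.27)(T − 18.0)
897.642 (120.4 − T) = 909.083 (T − 18.0)
108080 − 897.642 T = 909.083 T − 16363
124443 = 1806.725 T
T = 68.88 °C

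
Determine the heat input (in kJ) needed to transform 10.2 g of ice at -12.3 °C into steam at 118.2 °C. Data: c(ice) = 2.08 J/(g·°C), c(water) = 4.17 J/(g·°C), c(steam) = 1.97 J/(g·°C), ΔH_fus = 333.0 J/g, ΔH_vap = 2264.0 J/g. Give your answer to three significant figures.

q = 31.4 kJ

q1 (heat ice -12.3→0.0 °C): 10.2 × 2.08 × 12.3 = 261 J
q2 (melt at 0 °C): 10.2 × 333.0 = 3397 J
q3 (heat water 0.0→100.0 °C): 10.2 × 4.17 × 100.0 = 4253 J
q4 (vaporize at 100 °C): 10.2 × 2264.0 = 23093 J
q5 (heat steam 100.0→118.2 °C): 10.2 × 1.97 × 18.2 = 366 J
Total: 261 + 3397 + 4253 + 23093 + 366 = 31370 J = 31.4 kJ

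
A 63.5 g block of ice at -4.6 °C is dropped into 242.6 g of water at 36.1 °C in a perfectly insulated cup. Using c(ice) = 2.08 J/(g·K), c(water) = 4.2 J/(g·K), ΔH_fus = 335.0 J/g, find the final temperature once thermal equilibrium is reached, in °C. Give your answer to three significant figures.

Heat to bring ice to 0 °C and melt it: q₁ = 63.5×2.08×4.6 + 63.5×335.0 = 21880 J
Heat the water can supply cooling to 0 °C: 242.6×4.2×36.1 = 36783.0 J > q₁, so all ice melts.
Energy balance: 242.6×4.2×(36.1 − T) = 21880 + 63.5×4.2×(T − 0)
1018.92(36.1 − T) = 21880 + 266.7 T
36783.0 − 21880 = 1285.62 T
T = 14903.0 / 1285.62 = 11.59 °C

T_f = 11.6 °C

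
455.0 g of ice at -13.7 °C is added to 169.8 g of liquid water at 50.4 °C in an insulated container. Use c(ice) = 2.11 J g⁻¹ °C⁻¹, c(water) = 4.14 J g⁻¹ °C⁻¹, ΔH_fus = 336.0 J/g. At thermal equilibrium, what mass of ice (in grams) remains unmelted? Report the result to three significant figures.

m_ice remaining = 389 g

Heat to warm all ice to 0 °C: 455.0×2.11×13.7 = 13153 J
Heat released by water cooling to 0 °C: 169.8×4.14×50.4 = 35430 J
35430 J < 13153 + 455.0×336.0 = 166033 J, so not all ice melts; final T = 0 °C.
Heat left for melting: 35430 − 13153 = 22277 J
Mass melted = 22277 / 336.0 = 66.30 g
Ice remaining = 455.0 − 66.30 = 388.70 g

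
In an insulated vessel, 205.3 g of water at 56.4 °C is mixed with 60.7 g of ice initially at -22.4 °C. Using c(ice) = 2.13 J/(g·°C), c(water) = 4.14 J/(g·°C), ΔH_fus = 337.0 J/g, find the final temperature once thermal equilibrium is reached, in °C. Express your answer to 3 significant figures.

T_f = 22.3 °C

Heat to bring ice to 0 °C and melt it: q₁ = 60.7×2.13×22.4 + 60.7×337.0 = 23352 J
Heat the water can supply cooling to 0 °C: 205.3×4.14×56.4 = 47936.7 J > q₁, so all ice melts.
Energy balance: 205.3×4.14×(56.4 − T) = 23352 + 60.7×4.14×(T − 0)
849.942(56.4 − T) = 23352 + 251.298 T
47936.7 − 23352 = 1101.240 T
T = 24584.7 / 1101.240 = 22.32 °C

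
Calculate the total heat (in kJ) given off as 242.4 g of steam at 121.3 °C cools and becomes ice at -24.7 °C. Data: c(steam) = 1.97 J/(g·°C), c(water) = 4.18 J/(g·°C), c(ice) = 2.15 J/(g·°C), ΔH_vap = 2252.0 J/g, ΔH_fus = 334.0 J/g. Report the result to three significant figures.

q = 751 kJ

q1 (cool steam 121.3→100 °C): 242.4 × 1.97 × 21.3 = 10171 J
q2 (condense at 100 °C): 242.4 × 2252.0 = 545885 J
q3 (cool water 100→0 °C): 242.4 × 4.18 × 100.0 = 101323 J
q4 (freeze at 0 °C): 242.4 × 334.0 = 80962 J
q5 (cool ice 0→-24.7 °C): 242.4 × 2.15 × 24.7 = 12873 J
Total: 10171 + 545885 + 101323 + 80962 + 12873 = 751214 J = 751 kJ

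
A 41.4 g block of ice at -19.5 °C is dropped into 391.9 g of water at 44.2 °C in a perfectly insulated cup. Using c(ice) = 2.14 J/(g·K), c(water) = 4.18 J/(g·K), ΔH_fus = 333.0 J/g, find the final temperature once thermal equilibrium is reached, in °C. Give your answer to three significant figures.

Heat to bring ice to 0 °C and melt it: q₁ = 41.4×2.14×19.5 + 41.4×333.0 = 15514 J
Heat the water can supply cooling to 0 °C: 391.9×4.18×44.2 = 72405.9 J > q₁, so all ice melts.
Energy balance: 391.9×4.18×(44.2 − T) = 15514 + 41.4×4.18×(T − 0)
1638.142(44.2 − T) = 15514 + 173.052 T
72405.9 − 15514 = 1811.194 T
T = 56891.9 / 1811.194 = 31.41 °C

T_f = 31.4 °C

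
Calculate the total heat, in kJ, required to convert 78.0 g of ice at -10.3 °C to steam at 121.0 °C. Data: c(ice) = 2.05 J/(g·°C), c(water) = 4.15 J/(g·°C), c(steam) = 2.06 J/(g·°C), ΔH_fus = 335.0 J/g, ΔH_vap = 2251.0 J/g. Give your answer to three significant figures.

q = 239 kJ

q1 (heat ice -10.3→0.0 °C): 78.0 × 2.05 × 10.3 = 1647 J
q2 (melt at 0 °C): 78.0 × 335.0 = 26130 J
q3 (heat water 0.0→100.0 °C): 78.0 × 4.15 × 100.0 = 32370 J
q4 (vaporize at 100 °C): 78.0 × 2251.0 = 175578 J
q5 (heat steam 100.0→121.0 °C): 78.0 × 2.06 × 21.0 = 3374 J
Total: 1647 + 26130 + 32370 + 175578 + 3374 = 239099 J = 239 kJ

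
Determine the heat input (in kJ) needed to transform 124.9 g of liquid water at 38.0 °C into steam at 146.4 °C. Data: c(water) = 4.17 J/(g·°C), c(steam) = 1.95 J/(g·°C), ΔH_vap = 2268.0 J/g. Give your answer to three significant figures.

q = 327 kJ

q1 (heat water 38.0→100.0 °C): 124.9 × 4.17 × 62.0 = 32292 J
q2 (vaporize at 100 °C): 124.9 × 2268.0 = 283273 J
q3 (heat steam 100.0→146.4 °C): 124.9 × 1.95 × 46.4 = 11301 J
Total: 32292 + 283273 + 11301 = 326866 J = 327 kJ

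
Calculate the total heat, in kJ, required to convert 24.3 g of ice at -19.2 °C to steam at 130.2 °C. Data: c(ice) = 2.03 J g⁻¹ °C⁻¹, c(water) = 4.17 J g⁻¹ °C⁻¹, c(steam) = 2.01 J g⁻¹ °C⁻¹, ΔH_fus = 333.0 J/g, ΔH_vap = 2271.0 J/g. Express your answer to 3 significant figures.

q = 75.8 kJ

q1 (heat ice -19.2→0.0 °C): 24.3 × 2.03 × 19.2 = 947 J
q2 (melt at 0 °C): 24.3 × 333.0 = 8092 J
q3 (heat water 0.0→100.0 °C): 24.3 × 4.17 × 100.0 = 10133 J
q4 (vaporize at 100 °C): 24.3 × 2271.0 = 55185 J
q5 (heat steam 100.0→130.2 °C): 24.3 × 2.01 × 30.2 = 1475 J
Total: 947 + 8092 + 10133 + 55185 + 1475 = 75832 J = 75.8 kJ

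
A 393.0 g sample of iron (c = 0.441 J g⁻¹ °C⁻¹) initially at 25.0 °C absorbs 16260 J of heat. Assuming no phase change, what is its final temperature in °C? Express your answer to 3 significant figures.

ΔT = q / (m c) = 16260 / (393.0 × 0.441) = 93.82 °C
T_f = 25.0 + 93.82 = 118.82 °C

T_f = 119 °C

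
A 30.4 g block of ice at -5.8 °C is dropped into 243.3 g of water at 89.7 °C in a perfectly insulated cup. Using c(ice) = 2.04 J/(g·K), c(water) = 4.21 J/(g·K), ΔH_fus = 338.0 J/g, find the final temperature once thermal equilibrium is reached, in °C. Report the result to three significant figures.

Heat to bring ice to 0 °C and melt it: q₁ = 30.4×2.04×5.8 + 30.4×338.0 = 10635 J
Heat the water can supply cooling to 0 °C: 243.3×4.21×89.7 = 91879.1 J > q₁, so all ice melts.
Energy balance: 243.3×4.21×(89.7 − T) = 10635 + 30.4×4.21×(T − 0)
1024.293(89.7 − T) = 10635 + 127.984 T
91879.1 − 10635 = 1152.277 T
T = 81244.1 / 1152.277 = 70.51 °C

T_f = 70.5 °C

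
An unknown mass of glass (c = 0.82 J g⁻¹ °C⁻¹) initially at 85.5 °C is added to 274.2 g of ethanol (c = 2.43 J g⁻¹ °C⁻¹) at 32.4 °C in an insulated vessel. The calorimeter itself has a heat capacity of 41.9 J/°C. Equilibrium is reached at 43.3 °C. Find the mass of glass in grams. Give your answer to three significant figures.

q_gained = (274.2 × 2.43 + 41.9) × (43.3 − 32.4) = 7719 J
q_lost = m × 0.82 × (85.5 − 43.3) = 34.604 m
m = 7719 / 34.604 = 223 g

m = 223 g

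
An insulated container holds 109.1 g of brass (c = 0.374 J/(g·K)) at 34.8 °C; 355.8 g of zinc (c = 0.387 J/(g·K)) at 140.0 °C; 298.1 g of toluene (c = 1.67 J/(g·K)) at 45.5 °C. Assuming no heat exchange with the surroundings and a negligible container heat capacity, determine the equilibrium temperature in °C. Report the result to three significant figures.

Σ mᵢcᵢ(T − Tᵢ) = 0  ⇒  T = Σ mᵢcᵢTᵢ / Σ mᵢcᵢ
Σ mᵢcᵢ = 109.1×0.374 + 355.8×0.387 + 298.1×1.67 = 676.3250
Σ mᵢcᵢTᵢ = 40.8034×34.8 + 137.6946×140.0 + 497.827×45.5 = 43348
T = 43348 / 676.3250 = 64.09 °C

T_f = 64.1 °C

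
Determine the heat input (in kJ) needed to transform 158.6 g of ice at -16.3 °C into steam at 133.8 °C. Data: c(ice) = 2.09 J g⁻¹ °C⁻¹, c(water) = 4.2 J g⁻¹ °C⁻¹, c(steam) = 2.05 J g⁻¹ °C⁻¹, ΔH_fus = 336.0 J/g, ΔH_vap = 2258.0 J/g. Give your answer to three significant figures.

q1 (heat ice -16.3→0.0 °C): 158.6 × 2.09 × 16.3 = 5403 J
q2 (melt at 0 °C): 158.6 × 336.0 = 53290 J
q3 (heat water 0.0→100.0 °C): 158.6 × 4.2 × 100.0 = 66612 J
q4 (vaporize at 100 °C): 158.6 × 2258.0 = 358119 J
q5 (heat steam 100.0→133.8 °C): 158.6 × 2.05 × 33.8 = 10989 J
Total: 5403 + 53290 + 66612 + 358119 + 10989 = 494413 J = 494 kJ

q = 494 kJ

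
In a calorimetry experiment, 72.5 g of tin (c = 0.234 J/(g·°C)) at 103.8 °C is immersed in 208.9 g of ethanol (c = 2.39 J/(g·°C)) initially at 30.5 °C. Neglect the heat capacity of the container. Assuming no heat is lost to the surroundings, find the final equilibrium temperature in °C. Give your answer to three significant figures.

Heat lost by tin = heat gained by ethanol.
(72.5)(0.234)(103.8 − T) = (208.9)(2.39)(T − 30.5)
16.965 (103.8 − T) = 499.271 (T − 30.5)
1761.0 − 16.965 T = 499.271 T − 15228
16989.0 = 516.236 T
T = 32.91 °C

T_f = 32.9 °C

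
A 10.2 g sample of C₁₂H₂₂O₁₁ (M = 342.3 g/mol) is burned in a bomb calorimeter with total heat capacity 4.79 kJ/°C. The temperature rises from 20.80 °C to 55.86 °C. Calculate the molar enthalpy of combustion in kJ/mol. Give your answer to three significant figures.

ΔH = -5640 kJ/mol

ΔT = 55.86 − 20.80 = 35.06 °C
q_cal = C_cal × ΔT = 4.79 × 35.06 = 167.9374 kJ
n = 10.2 / 342.3 = 0.02980 mol
q_rxn = −q_cal = -167.9374 kJ
ΔH = -167.9374 / 0.02980 = -5635 kJ/mol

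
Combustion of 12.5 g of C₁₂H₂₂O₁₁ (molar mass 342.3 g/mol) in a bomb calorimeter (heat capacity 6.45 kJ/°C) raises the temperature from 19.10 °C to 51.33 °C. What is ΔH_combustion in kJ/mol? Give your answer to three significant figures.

ΔH = -5690 kJ/mol

ΔT = 51.33 − 19.10 = 32.23 °C
q_cal = C_cal × ΔT = 6.45 × 32.23 = 207.8835 kJ
n = 12.5 / 342.3 = 0.03652 mol
q_rxn = −q_cal = -207.8835 kJ
ΔH = -207.8835 / 0.03652 = -5692 kJ/mol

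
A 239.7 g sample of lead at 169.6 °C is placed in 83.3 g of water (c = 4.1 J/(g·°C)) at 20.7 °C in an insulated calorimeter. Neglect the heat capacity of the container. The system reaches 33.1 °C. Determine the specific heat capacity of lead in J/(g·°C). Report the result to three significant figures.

q_gained = (83.3 × 4.1) × (33.1 − 20.7) = 4235 J
q_lost = 239.7 × c × (169.6 − 33.1) = 32719.05 c
Set equal: c = 4235 / 32719.05 = 0.129 J/(g·°C)

c = 0.129 J/(g·°C)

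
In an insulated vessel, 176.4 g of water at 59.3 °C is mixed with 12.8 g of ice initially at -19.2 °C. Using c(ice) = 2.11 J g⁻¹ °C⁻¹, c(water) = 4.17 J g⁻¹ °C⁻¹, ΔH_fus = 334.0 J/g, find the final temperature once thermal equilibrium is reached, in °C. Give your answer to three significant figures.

T_f = 49.2 °C

Heat to bring ice to 0 °C and melt it: q₁ = 12.8×2.11×19.2 + 12.8×334.0 = 4793.8 J
Heat the water can supply cooling to 0 °C: 176.4×4.17×59.3 = 43620.4 J > q₁, so all ice melts.
Energy balance: 176.4×4.17×(59.3 − T) = 4793.8 + 12.8×4.17×(T − 0)
735.588(59.3 − T) = 4793.8 + 53.376 T
43620.4 − 4793.8 = 788.964 T
T = 38826.6 / 788.964 = 49.21 °C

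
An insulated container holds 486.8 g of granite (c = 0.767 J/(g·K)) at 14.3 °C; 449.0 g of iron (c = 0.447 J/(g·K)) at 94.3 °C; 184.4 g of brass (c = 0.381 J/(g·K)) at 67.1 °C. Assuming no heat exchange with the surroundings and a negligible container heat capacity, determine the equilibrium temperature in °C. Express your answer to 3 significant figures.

T_f = 45.0 °C

Σ mᵢcᵢ(T − Tᵢ) = 0  ⇒  T = Σ mᵢcᵢTᵢ / Σ mᵢcᵢ
Σ mᵢcᵢ = 486.8×0.767 + 449.0×0.447 + 184.4×0.381 = 644.3350
Σ mᵢcᵢTᵢ = 373.3756×14.3 + 200.703×94.3 + 70.2564×67.1 = 28980
T = 28980 / 644.3350 = 44.98 °C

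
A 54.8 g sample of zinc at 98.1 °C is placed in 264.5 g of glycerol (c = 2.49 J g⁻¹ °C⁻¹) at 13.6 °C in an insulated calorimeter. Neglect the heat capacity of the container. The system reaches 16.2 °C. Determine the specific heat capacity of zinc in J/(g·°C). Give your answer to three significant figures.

c = 0.382 J/(g·°C)

q_gained = (264.5 × 2.49) × (16.2 − 13.6) = 1712.4 J
q_lost = 54.8 × c × (98.1 − 16.2) = 4488.12 c
Set equal: c = 1712.4 / 4488.12 = 0.382 J/(g·°C)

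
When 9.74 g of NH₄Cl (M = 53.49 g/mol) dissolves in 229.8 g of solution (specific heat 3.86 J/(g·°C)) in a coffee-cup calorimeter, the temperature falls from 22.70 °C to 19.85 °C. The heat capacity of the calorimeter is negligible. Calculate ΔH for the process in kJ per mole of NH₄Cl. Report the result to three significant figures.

ΔH = 13.9 kJ/mol

|ΔT| = |19.85 − 22.70| = 2.85 °C
|q_surr| = (229.8 × 3.86) × 2.85 = 887.028 × 2.85 = 2528 J
n(NH₄Cl) = 9.74 / 53.49 = 0.1821 mol
Temperature fell, so q_rxn = +|q_surr| = 2.528 kJ
ΔH = q_rxn / n = 13.88 kJ/mol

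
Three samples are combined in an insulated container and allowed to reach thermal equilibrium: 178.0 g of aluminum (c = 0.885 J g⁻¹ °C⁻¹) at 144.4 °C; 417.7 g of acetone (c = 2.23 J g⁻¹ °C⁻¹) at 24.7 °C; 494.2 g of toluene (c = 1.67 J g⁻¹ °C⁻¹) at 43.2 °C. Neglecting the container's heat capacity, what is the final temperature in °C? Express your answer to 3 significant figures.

T_f = 42.5 °C

Σ mᵢcᵢ(T − Tᵢ) = 0  ⇒  T = Σ mᵢcᵢTᵢ / Σ mᵢcᵢ
Σ mᵢcᵢ = 178.0×0.885 + 417.7×2.23 + 494.2×1.67 = 1914.315
Σ mᵢcᵢTᵢ = 157.53×144.4 + 931.471×24.7 + 825.314×43.2 = 81408
T = 81408 / 1914.315 = 42.53 °C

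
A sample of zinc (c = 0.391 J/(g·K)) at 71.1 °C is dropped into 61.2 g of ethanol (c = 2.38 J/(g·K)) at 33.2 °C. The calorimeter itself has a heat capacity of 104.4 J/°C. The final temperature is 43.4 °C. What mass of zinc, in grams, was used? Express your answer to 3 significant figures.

m = 235 g

q_gained = (61.2 × 2.38 + 104.4) × (43.4 − 33.2) = 2550.6 J
q_lost = m × 0.391 × (71.1 − 43.4) = 10.8307 m
m = 2550.6 / 10.8307 = 235 g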